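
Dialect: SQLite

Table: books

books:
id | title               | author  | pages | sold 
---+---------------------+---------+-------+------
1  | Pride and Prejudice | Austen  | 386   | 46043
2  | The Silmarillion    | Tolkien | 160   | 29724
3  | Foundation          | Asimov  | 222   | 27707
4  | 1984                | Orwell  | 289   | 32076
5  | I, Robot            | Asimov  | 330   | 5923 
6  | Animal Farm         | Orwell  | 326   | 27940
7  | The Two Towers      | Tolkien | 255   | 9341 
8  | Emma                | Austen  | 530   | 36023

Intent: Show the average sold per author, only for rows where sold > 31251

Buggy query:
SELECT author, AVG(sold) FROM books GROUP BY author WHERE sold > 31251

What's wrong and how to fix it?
Bug: WHERE cannot follow GROUP BY

Fix: Place WHERE between FROM and GROUP BY

Corrected query:
SELECT author, AVG(sold) FROM books WHERE sold > 31251 GROUP BY author

Result:
author | AVG(sold)
-------+----------
Austen | 41033    
Orwell | 32076    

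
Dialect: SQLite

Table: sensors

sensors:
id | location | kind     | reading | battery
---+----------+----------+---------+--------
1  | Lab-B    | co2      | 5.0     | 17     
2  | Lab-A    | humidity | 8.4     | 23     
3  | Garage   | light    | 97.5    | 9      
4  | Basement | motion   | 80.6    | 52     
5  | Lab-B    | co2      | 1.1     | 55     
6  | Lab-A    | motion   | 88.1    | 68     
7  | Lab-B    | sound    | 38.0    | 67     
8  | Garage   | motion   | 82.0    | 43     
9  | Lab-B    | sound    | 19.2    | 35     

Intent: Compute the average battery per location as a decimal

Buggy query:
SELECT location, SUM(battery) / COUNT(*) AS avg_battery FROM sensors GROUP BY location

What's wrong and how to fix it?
Bug: SUM(battery) and COUNT(*) are both integers; the division truncates the fractional part

Fix: Multiply by 1.0 (or CAST to REAL) to force floating-point division

Corrected query:
SELECT location, SUM(battery) * 1.0 / COUNT(*) AS avg_battery FROM sensors GROUP BY location

Result:
location | avg_battery
---------+------------
Basement | 52         
Garage   | 26         
Lab-A    | 45.5       
Lab-B    | 43.5       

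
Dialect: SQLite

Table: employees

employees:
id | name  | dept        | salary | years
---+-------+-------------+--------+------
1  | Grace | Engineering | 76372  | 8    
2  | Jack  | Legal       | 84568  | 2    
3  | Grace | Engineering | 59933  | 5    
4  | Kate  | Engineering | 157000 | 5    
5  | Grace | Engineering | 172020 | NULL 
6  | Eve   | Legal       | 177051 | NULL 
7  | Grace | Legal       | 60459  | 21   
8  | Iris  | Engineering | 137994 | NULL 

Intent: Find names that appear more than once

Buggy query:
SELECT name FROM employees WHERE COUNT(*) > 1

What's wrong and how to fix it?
Bug: WHERE can't reference COUNT(*); aggregates are computed after WHERE

Fix: Group first, then use HAVING for the count condition

Corrected query:
SELECT name FROM employees GROUP BY name HAVING COUNT(*) > 1

Result:
name 
-----
Grace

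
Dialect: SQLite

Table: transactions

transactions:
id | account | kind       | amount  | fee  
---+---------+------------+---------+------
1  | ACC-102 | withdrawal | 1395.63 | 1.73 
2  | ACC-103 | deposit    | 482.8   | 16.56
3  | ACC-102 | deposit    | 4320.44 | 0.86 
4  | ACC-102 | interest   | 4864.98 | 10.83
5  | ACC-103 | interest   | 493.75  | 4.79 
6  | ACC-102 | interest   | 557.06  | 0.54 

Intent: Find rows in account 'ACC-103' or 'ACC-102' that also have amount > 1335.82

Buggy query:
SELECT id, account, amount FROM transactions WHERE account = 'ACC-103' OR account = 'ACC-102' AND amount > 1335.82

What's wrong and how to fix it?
Bug: Without parentheses, AND is evaluated before OR, so the amount filter only applies to the 'ACC-102' branch

Fix: Add parentheses around the OR so the AND applies to both alternatives

Corrected query:
SELECT id, account, amount FROM transactions WHERE (account = 'ACC-103' OR account = 'ACC-102') AND amount > 1335.82

Result:
id | account | amount 
---+---------+--------
1  | ACC-102 | 1395.63
3  | ACC-102 | 4320.44
4  | ACC-102 | 4864.98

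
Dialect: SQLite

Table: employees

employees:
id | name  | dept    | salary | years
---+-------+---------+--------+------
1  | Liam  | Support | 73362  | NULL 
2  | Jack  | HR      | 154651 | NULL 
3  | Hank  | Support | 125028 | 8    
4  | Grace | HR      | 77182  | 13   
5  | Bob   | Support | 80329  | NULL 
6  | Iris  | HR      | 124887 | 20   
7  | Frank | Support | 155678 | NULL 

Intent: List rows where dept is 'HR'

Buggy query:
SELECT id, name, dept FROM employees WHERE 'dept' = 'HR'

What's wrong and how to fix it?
Bug: 'dept' in single quotes is a string literal, not the column; the comparison is literal-vs-literal and never true

Fix: Remove the quotes around the column name (or use double quotes for an identifier)

Corrected query:
SELECT id, name, dept FROM employees WHERE dept = 'HR'

Result:
id | name  | dept
---+-------+-----
2  | Jack  | HR  
4  | Grace | HR  
6  | Iris  | HR  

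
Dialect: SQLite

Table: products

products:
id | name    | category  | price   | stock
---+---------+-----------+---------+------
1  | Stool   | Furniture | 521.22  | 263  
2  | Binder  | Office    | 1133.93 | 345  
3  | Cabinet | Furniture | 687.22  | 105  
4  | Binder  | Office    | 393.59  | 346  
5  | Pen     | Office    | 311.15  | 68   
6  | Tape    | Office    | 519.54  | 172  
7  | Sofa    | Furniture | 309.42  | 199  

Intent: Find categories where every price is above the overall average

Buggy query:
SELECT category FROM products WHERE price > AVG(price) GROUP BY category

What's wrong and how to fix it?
Bug: AVG() is an aggregate; it can't sit directly in WHERE

Fix: Compute the overall average in a scalar subquery and compare each group's MIN against it in HAVING

Corrected query:
SELECT category FROM products GROUP BY category HAVING MIN(price) > (SELECT AVG(price) FROM products)

Result:
(no rows)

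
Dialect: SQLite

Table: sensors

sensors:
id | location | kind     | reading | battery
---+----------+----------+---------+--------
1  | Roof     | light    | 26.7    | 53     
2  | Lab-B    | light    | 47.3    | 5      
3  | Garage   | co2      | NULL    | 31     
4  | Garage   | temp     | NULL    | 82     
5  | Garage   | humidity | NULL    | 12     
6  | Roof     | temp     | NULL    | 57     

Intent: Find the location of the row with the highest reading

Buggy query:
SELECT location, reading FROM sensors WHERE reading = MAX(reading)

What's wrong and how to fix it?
Bug: WHERE is evaluated per row; an aggregate over the whole table isn't defined there

Fix: Wrap MAX in a scalar subquery so WHERE compares against a single value

Corrected query:
SELECT location, reading FROM sensors WHERE reading = (SELECT MAX(reading) FROM sensors)

Result:
location | reading
---------+--------
Lab-B    | 47.3   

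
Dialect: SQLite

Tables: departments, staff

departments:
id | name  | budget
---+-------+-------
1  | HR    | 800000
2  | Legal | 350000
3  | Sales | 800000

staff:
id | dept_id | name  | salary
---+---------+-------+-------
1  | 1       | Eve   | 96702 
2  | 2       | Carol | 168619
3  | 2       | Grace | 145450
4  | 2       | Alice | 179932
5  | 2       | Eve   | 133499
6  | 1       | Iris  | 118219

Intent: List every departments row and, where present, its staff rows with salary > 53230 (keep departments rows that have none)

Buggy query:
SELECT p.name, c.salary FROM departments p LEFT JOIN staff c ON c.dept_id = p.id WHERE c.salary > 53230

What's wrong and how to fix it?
Bug: A WHERE condition on the right-hand table after LEFT JOIN drops unmatched parents

Fix: Put 'c.salary > 53230' in the JOIN's ON clause instead of WHERE

Corrected query:
SELECT p.name, c.salary FROM departments p LEFT JOIN staff c ON c.dept_id = p.id AND c.salary > 53230

Result:
name  | salary
------+-------
HR    | 96702 
HR    | 118219
Legal | 133499
Legal | 145450
Legal | 168619
Legal | 179932
Sales | NULL  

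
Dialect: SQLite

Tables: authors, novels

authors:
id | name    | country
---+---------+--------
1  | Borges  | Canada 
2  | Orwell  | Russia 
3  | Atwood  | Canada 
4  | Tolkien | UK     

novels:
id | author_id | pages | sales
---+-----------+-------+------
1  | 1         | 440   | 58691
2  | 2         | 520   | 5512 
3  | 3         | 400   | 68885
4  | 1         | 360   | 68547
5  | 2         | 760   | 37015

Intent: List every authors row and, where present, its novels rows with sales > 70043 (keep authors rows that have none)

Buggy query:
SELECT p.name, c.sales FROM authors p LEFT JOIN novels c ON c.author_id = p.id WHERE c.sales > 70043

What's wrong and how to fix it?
Bug: Filtering c.sales in WHERE discards the NULL rows produced by LEFT JOIN, turning it into an inner join

Fix: Move the right-table condition into the ON clause so unmatched parents are kept

Corrected query:
SELECT p.name, c.sales FROM authors p LEFT JOIN novels c ON c.author_id = p.id AND c.sales > 70043

Result:
name    | sales
--------+------
Borges  | NULL 
Orwell  | NULL 
Atwood  | NULL 
Tolkien | NULL 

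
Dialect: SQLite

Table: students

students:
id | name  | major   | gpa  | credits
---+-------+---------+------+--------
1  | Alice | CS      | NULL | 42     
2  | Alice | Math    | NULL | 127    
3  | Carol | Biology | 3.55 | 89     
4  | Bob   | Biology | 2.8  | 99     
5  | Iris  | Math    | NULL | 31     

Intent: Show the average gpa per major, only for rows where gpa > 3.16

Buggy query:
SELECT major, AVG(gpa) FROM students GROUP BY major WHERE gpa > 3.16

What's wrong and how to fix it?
Bug: WHERE cannot follow GROUP BY

Fix: Move the WHERE clause before GROUP BY

Corrected query:
SELECT major, AVG(gpa) FROM students WHERE gpa > 3.16 GROUP BY major

Result:
major   | AVG(gpa)
--------+---------
Biology | 3.55    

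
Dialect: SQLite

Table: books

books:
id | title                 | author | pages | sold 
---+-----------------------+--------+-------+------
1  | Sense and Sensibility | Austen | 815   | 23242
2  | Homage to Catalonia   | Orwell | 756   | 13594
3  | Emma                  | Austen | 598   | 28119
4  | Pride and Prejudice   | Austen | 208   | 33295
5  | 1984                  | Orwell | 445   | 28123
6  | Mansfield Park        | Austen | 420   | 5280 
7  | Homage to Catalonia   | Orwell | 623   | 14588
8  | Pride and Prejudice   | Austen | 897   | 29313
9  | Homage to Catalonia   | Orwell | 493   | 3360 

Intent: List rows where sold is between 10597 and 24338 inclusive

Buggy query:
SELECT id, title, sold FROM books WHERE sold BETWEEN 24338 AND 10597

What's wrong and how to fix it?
Bug: BETWEEN expects the lower bound first; with 24338 AND 10597 the range is empty

Fix: Write BETWEEN 10597 AND 24338

Corrected query:
SELECT id, title, sold FROM books WHERE sold BETWEEN 10597 AND 24338

Result:
id | title                 | sold 
---+-----------------------+------
1  | Sense and Sensibility | 23242
2  | Homage to Catalonia   | 13594
7  | Homage to Catalonia   | 14588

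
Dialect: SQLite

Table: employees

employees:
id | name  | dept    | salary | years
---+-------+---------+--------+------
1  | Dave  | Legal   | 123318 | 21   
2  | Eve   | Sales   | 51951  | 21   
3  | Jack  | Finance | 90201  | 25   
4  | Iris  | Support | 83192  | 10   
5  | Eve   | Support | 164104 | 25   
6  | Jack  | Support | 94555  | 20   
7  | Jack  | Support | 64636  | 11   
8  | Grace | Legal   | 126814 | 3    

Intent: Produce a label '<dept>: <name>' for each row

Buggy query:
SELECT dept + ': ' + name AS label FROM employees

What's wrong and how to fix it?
Bug: '+' is numeric addition; on text columns SQLite converts them to 0 instead of concatenating

Fix: Replace + with || to concatenate text

Corrected query:
SELECT dept || ': ' || name AS label FROM employees

Result:
label        
-------------
Legal: Dave  
Sales: Eve   
Finance: Jack
Support: Iris
Support: Eve 
Support: Jack
Support: Jack
Legal: Grace 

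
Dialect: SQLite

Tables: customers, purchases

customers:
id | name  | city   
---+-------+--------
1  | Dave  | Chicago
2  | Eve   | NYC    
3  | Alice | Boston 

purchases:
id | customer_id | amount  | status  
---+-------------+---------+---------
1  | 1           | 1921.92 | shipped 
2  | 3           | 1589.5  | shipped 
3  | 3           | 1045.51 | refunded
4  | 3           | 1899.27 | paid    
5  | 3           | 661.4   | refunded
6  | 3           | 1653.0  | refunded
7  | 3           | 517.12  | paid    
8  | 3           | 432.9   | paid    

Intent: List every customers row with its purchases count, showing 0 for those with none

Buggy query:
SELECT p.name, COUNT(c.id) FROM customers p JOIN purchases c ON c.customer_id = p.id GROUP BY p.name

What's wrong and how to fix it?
Bug: An inner join excludes parents with zero children

Fix: Use LEFT JOIN so parents without children still appear (COUNT(c.id) gives 0)

Corrected query:
SELECT p.name, COUNT(c.id) FROM customers p LEFT JOIN purchases c ON c.customer_id = p.id GROUP BY p.name

Result:
name  | COUNT(c.id)
------+------------
Alice | 7          
Dave  | 1          
Eve   | 0          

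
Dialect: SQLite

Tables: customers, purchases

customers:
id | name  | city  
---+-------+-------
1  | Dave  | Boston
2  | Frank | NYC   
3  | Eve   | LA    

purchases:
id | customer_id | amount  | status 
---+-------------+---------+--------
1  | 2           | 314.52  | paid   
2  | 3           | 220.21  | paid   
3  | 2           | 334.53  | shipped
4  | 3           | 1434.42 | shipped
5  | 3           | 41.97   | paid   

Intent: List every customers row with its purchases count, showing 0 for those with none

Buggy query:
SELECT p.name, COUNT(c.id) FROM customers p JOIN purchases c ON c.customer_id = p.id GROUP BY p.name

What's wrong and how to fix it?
Bug: INNER JOIN drops customers rows that have no matching purchases rows

Fix: Switch to LEFT JOIN to retain unmatched parent rows

Corrected query:
SELECT p.name, COUNT(c.id) FROM customers p LEFT JOIN purchases c ON c.customer_id = p.id GROUP BY p.name

Result:
name  | COUNT(c.id)
------+------------
Dave  | 0          
Eve   | 3          
Frank | 2          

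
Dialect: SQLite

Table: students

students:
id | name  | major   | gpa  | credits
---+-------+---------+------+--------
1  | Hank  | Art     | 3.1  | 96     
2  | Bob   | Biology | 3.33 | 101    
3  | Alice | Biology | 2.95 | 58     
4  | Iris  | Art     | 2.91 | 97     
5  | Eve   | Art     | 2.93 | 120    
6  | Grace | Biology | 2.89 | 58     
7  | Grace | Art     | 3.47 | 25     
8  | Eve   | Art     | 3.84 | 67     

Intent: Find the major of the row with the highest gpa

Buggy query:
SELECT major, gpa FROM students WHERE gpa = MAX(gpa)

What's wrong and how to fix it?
Bug: MAX(gpa) is an aggregate and cannot be used directly in WHERE

Fix: Use a subquery: WHERE gpa = (SELECT MAX(gpa) FROM students)

Corrected query:
SELECT major, gpa FROM students WHERE gpa = (SELECT MAX(gpa) FROM students)

Result:
major | gpa 
------+-----
Art   | 3.84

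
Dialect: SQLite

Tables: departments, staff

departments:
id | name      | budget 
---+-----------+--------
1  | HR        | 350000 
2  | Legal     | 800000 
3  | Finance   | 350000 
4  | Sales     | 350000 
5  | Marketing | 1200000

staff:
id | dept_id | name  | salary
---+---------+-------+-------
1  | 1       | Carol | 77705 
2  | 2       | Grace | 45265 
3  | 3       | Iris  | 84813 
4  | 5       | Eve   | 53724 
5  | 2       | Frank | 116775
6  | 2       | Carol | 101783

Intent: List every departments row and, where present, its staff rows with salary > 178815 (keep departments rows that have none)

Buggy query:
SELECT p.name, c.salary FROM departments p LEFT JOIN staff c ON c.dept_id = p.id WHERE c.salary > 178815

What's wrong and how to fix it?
Bug: A WHERE condition on the right-hand table after LEFT JOIN drops unmatched parents

Fix: Put 'c.salary > 178815' in the JOIN's ON clause instead of WHERE

Corrected query:
SELECT p.name, c.salary FROM departments p LEFT JOIN staff c ON c.dept_id = p.id AND c.salary > 178815

Result:
name      | salary
----------+-------
HR        | NULL  
Legal     | NULL  
Finance   | NULL  
Sales     | NULL  
Marketing | NULL  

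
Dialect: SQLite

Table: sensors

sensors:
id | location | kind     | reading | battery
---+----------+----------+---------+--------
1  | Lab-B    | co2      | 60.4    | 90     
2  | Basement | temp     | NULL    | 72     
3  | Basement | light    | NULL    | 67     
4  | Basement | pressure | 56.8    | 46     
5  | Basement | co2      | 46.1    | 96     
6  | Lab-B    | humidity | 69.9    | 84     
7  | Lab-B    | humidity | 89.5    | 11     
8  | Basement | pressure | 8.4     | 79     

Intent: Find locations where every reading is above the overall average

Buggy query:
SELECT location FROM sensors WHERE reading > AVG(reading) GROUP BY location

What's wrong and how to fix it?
Bug: AVG() is an aggregate; it can't sit directly in WHERE

Fix: Compute the overall average in a scalar subquery and compare each group's MIN against it in HAVING

Corrected query:
SELECT location FROM sensors GROUP BY location HAVING MIN(reading) > (SELECT AVG(reading) FROM sensors)

Result:
location
--------
Lab-B   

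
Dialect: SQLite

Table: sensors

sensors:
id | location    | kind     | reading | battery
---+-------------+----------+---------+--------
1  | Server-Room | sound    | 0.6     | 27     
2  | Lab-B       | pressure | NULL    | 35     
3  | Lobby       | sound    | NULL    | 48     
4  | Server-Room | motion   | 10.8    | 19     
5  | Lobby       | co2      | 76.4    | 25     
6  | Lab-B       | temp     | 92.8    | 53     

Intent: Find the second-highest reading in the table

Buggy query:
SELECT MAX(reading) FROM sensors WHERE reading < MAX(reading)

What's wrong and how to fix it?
Bug: The inner MAX is an aggregate inside WHERE, which is not allowed

Fix: Put the inner MAX in a scalar subquery

Corrected query:
SELECT MAX(reading) FROM sensors WHERE reading < (SELECT MAX(reading) FROM sensors)

Result:
MAX(reading)
------------
76.4        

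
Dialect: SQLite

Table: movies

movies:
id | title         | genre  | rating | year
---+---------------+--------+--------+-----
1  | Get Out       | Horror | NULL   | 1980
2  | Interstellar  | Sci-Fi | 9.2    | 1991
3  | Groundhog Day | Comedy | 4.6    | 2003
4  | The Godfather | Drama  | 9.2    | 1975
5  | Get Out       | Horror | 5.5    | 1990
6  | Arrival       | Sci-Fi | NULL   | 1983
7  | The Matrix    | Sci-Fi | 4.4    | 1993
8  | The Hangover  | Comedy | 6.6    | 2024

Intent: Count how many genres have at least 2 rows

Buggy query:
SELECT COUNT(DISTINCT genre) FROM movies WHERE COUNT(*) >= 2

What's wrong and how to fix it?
Bug: WHERE filters individual rows, not groups, so a group-level COUNT is invalid there

Fix: Group first with HAVING COUNT(*) >= 2, then COUNT the resulting groups

Corrected query:
SELECT COUNT(*) FROM (SELECT genre FROM movies GROUP BY genre HAVING COUNT(*) >= 2)

Result:
COUNT(*)
--------
3       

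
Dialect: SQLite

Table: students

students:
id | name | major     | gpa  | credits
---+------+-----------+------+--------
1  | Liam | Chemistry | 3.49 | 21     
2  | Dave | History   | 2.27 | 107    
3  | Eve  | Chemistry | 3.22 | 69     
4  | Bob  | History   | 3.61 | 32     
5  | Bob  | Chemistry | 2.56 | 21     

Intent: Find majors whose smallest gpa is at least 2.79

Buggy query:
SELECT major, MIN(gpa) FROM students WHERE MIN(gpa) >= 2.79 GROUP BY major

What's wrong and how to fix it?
Bug: MIN() in WHERE is a misuse of aggregate

Fix: Replace WHERE with HAVING after the GROUP BY

Corrected query:
SELECT major, MIN(gpa) FROM students GROUP BY major HAVING MIN(gpa) >= 2.79

Result:
(no rows)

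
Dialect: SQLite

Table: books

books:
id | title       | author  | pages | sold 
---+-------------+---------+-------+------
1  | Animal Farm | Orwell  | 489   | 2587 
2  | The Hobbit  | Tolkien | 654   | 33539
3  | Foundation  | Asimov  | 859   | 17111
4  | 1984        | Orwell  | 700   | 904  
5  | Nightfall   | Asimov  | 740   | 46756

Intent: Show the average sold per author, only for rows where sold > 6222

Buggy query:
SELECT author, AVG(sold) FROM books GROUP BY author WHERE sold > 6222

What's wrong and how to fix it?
Bug: Row-level WHERE must come before GROUP BY in the clause order

Fix: Place WHERE between FROM and GROUP BY

Corrected query:
SELECT author, AVG(sold) FROM books WHERE sold > 6222 GROUP BY author

Result:
author  | AVG(sold)
--------+----------
Asimov  | 31933.5  
Tolkien | 33539    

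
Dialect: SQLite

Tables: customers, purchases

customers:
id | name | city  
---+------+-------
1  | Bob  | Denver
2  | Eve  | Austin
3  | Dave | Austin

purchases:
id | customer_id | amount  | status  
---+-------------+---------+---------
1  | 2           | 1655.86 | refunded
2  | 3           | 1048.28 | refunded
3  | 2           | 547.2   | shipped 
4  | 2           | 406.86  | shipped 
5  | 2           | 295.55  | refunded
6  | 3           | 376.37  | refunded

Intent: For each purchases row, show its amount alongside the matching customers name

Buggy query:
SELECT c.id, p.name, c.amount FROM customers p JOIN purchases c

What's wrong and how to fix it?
Bug: Missing join condition: each purchases row is matched to all customers rows instead of just its own

Fix: Add ON c.customer_id = p.id to the JOIN

Corrected query:
SELECT c.id, p.name, c.amount FROM customers p JOIN purchases c ON c.customer_id = p.id

Result:
id | name | amount 
---+------+--------
1  | Eve  | 1655.86
2  | Dave | 1048.28
3  | Eve  | 547.2  
4  | Eve  | 406.86 
5  | Eve  | 295.55 
6  | Dave | 376.37 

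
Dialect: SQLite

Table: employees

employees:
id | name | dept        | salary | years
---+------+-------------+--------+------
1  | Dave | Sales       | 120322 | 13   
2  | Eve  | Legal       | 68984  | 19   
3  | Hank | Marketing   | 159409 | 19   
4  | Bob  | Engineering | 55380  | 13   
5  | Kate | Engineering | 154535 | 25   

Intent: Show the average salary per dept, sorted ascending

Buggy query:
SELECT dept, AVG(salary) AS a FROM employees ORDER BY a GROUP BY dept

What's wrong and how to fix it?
Bug: ORDER BY appears before GROUP BY; SQL clause order requires GROUP BY first

Fix: Reorder: SELECT … FROM … GROUP BY … ORDER BY …

Corrected query:
SELECT dept, AVG(salary) AS a FROM employees GROUP BY dept ORDER BY a

Result:
dept        | a       
------------+---------
Legal       | 68984   
Engineering | 104957.5
Sales       | 120322  
Marketing   | 159409  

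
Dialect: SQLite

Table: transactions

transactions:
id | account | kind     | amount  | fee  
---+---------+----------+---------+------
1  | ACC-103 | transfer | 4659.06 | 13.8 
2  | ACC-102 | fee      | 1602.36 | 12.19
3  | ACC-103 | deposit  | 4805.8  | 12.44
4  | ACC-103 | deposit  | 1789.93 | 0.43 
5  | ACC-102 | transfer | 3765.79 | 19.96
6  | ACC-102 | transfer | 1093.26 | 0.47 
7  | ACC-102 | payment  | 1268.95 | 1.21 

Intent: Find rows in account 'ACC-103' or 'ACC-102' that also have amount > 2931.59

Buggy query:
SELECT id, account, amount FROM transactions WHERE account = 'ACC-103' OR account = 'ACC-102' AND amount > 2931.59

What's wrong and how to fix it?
Bug: Without parentheses, AND is evaluated before OR, so the amount filter only applies to the 'ACC-102' branch

Fix: Add parentheses around the OR so the AND applies to both alternatives

Corrected query:
SELECT id, account, amount FROM transactions WHERE (account = 'ACC-103' OR account = 'ACC-102') AND amount > 2931.59

Result:
id | account | amount 
---+---------+--------
1  | ACC-103 | 4659.06
3  | ACC-103 | 4805.8 
5  | ACC-102 | 3765.79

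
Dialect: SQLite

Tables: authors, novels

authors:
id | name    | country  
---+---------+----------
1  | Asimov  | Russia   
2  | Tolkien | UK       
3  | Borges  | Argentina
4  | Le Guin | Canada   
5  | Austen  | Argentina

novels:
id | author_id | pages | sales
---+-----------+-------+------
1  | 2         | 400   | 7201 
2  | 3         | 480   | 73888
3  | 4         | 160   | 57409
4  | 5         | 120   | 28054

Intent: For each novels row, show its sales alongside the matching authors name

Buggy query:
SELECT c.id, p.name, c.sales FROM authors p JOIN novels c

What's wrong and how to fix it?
Bug: Missing join condition: each novels row is matched to all authors rows instead of just its own

Fix: Add ON c.author_id = p.id to the JOIN

Corrected query:
SELECT c.id, p.name, c.sales FROM authors p JOIN novels c ON c.author_id = p.id

Result:
id | name    | sales
---+---------+------
1  | Tolkien | 7201 
2  | Borges  | 73888
3  | Le Guin | 57409
4  | Austen  | 28054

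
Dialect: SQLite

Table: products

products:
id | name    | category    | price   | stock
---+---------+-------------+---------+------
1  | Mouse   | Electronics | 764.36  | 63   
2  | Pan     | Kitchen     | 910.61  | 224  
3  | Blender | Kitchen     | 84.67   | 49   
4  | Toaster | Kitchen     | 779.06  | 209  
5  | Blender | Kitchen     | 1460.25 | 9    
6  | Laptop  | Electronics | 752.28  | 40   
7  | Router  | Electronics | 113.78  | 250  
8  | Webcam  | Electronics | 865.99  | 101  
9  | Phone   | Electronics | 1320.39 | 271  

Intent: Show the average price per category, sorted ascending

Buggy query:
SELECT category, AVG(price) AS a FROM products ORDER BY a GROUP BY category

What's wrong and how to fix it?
Bug: ORDER BY appears before GROUP BY; SQL clause order requires GROUP BY first

Fix: Reorder: SELECT … FROM … GROUP BY … ORDER BY …

Corrected query:
SELECT category, AVG(price) AS a FROM products GROUP BY category ORDER BY a

Result:
category    | a       
------------+---------
Electronics | 763.36  
Kitchen     | 808.6475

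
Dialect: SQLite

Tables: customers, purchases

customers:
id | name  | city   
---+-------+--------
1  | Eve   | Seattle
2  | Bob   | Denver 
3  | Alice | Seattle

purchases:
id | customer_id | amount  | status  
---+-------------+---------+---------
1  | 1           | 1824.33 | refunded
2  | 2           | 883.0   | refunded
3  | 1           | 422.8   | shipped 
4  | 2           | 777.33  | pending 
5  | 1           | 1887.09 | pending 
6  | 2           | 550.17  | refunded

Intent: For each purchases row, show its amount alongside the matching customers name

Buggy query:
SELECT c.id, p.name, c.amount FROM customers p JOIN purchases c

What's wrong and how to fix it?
Bug: JOIN with no ON clause produces a cartesian product; every purchases row pairs with every customers row

Fix: Add ON c.customer_id = p.id to the JOIN

Corrected query:
SELECT c.id, p.name, c.amount FROM customers p JOIN purchases c ON c.customer_id = p.id

Result:
id | name | amount 
---+------+--------
1  | Eve  | 1824.33
2  | Bob  | 883    
3  | Eve  | 422.8  
4  | Bob  | 777.33 
5  | Eve  | 1887.09
6  | Bob  | 550.17 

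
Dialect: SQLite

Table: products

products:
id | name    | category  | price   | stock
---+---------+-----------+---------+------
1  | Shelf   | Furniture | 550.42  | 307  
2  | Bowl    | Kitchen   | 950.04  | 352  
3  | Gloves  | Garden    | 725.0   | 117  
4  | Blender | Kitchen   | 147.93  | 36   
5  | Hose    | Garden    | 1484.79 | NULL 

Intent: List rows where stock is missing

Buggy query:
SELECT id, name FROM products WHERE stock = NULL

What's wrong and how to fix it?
Bug: Comparing to NULL with '=' never matches; NULL = NULL is unknown, not true

Fix: Replace '= NULL' with 'IS NULL'

Corrected query:
SELECT id, name FROM products WHERE stock IS NULL

Result:
id | name
---+-----
5  | Hose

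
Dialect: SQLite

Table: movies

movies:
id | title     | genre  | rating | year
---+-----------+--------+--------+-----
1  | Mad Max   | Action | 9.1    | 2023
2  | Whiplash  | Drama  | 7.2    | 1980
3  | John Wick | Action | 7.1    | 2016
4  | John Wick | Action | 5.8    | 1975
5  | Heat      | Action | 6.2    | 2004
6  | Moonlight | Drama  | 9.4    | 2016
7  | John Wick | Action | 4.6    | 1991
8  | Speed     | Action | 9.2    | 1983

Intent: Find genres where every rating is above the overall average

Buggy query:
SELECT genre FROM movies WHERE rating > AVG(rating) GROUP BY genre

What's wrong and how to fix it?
Bug: AVG() is an aggregate; it can't sit directly in WHERE

Fix: Use a subquery for AVG and a HAVING MIN(...) filter so the condition holds for every row in the group

Corrected query:
SELECT genre FROM movies GROUP BY genre HAVING MIN(rating) > (SELECT AVG(rating) FROM movies)

Result:
(no rows)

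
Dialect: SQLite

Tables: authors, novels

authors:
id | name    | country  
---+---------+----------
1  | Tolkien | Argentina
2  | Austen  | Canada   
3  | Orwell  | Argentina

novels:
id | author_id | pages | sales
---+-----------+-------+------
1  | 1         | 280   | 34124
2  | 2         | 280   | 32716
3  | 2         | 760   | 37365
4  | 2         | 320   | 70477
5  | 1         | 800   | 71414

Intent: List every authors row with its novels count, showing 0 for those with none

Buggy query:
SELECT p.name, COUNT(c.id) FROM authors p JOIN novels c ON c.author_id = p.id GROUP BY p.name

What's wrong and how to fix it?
Bug: An inner join excludes parents with zero children

Fix: Use LEFT JOIN so parents without children still appear (COUNT(c.id) gives 0)

Corrected query:
SELECT p.name, COUNT(c.id) FROM authors p LEFT JOIN novels c ON c.author_id = p.id GROUP BY p.name

Result:
name    | COUNT(c.id)
--------+------------
Austen  | 3          
Orwell  | 0          
Tolkien | 2          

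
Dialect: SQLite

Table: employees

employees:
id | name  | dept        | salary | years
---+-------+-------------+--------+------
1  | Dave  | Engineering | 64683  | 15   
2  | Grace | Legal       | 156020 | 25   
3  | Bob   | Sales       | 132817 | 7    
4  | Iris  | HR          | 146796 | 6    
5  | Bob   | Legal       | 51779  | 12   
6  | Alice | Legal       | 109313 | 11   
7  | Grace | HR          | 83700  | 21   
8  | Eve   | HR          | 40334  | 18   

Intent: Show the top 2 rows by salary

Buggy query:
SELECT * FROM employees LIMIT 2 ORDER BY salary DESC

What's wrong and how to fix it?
Bug: ORDER BY cannot follow LIMIT; LIMIT is the final clause

Fix: Sort with ORDER BY, then apply LIMIT

Corrected query:
SELECT * FROM employees ORDER BY salary DESC LIMIT 2

Result:
id | name  | dept  | salary | years
---+-------+-------+--------+------
2  | Grace | Legal | 156020 | 25   
4  | Iris  | HR    | 146796 | 6    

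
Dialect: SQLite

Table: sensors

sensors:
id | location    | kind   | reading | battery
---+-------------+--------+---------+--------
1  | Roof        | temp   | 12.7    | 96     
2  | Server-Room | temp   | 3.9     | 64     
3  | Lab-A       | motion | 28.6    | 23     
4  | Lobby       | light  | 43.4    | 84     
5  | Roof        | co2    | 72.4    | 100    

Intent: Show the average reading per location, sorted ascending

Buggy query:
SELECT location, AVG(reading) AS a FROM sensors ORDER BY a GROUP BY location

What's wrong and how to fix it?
Bug: ORDER BY appears before GROUP BY; SQL clause order requires GROUP BY first

Fix: Reorder: SELECT … FROM … GROUP BY … ORDER BY …

Corrected query:
SELECT location, AVG(reading) AS a FROM sensors GROUP BY location ORDER BY a

Result:
location    | a    
------------+------
Server-Room | 3.9  
Lab-A       | 28.6 
Roof        | 42.55
Lobby       | 43.4 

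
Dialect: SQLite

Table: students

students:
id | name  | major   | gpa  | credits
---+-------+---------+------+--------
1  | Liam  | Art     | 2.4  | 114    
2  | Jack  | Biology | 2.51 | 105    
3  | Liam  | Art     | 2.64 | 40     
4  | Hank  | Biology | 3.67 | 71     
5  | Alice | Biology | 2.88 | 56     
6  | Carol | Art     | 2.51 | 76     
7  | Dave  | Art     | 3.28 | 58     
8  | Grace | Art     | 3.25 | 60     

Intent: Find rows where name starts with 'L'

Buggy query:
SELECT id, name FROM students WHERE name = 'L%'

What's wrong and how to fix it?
Bug: '=' compares the literal string including the % character; pattern matching needs LIKE

Fix: Use LIKE for wildcard pattern matching

Corrected query:
SELECT id, name FROM students WHERE name LIKE 'L%'

Result:
id | name
---+-----
1  | Liam
3  | Liam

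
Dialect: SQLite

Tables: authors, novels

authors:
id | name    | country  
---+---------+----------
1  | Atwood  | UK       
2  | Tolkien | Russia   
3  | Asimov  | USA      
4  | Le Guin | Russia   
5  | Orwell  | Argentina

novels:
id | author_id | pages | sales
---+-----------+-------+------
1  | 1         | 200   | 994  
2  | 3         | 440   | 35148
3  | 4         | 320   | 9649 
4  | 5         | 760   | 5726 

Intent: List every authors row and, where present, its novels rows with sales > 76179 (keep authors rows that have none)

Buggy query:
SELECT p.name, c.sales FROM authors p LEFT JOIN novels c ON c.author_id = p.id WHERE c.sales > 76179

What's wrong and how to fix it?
Bug: Filtering c.sales in WHERE discards the NULL rows produced by LEFT JOIN, turning it into an inner join

Fix: Move the right-table condition into the ON clause so unmatched parents are kept

Corrected query:
SELECT p.name, c.sales FROM authors p LEFT JOIN novels c ON c.author_id = p.id AND c.sales > 76179

Result:
name    | sales
--------+------
Atwood  | NULL 
Tolkien | NULL 
Asimov  | NULL 
Le Guin | NULL 
Orwell  | NULL 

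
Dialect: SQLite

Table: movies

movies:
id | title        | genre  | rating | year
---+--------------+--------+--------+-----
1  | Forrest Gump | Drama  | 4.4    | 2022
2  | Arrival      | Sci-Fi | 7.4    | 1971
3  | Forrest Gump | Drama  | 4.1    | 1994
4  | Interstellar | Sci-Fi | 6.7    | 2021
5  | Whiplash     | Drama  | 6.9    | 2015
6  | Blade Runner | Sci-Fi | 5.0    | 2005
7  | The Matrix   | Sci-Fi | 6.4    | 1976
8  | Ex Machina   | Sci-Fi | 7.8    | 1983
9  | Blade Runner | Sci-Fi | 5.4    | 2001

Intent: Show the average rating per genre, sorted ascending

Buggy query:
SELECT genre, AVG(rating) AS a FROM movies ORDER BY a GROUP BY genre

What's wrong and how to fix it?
Bug: ORDER BY appears before GROUP BY; SQL clause order requires GROUP BY first

Fix: Move ORDER BY to the end, after GROUP BY

Corrected query:
SELECT genre, AVG(rating) AS a FROM movies GROUP BY genre ORDER BY a

Result:
genre  | a       
-------+---------
Drama  | 5.133333
Sci-Fi | 6.45    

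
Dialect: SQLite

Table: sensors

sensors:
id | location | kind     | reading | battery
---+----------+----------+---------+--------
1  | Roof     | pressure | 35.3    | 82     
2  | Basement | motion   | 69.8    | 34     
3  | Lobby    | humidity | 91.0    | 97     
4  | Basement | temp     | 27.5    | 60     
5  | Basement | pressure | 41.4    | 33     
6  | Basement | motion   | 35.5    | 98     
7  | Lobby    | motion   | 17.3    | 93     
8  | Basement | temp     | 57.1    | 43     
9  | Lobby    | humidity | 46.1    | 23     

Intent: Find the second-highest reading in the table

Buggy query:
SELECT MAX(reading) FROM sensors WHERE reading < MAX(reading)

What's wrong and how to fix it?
Bug: MAX(reading) on the right of the comparison is an aggregate-in-WHERE error

Fix: Put the inner MAX in a scalar subquery

Corrected query:
SELECT MAX(reading) FROM sensors WHERE reading < (SELECT MAX(reading) FROM sensors)

Result:
MAX(reading)
------------
69.8        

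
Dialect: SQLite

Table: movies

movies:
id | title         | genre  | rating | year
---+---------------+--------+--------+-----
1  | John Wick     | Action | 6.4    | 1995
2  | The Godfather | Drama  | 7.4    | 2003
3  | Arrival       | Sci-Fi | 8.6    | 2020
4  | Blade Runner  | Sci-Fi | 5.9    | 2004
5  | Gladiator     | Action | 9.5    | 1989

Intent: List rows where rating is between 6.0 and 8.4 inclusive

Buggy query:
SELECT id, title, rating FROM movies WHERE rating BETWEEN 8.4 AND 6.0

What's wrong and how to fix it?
Bug: BETWEEN expects the lower bound first; with 8.4 AND 6.0 the range is empty

Fix: Swap the bounds so the smaller value comes first

Corrected query:
SELECT id, title, rating FROM movies WHERE rating BETWEEN 6.0 AND 8.4

Result:
id | title         | rating
---+---------------+-------
1  | John Wick     | 6.4   
2  | The Godfather | 7.4   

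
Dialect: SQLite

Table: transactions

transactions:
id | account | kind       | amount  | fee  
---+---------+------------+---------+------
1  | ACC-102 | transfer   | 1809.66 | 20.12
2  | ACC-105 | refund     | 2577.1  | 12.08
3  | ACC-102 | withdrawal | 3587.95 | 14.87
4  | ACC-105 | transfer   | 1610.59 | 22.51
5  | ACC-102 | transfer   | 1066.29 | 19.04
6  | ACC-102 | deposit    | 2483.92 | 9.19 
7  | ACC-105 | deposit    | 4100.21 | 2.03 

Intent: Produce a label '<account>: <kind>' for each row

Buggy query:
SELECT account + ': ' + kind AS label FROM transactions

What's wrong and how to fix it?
Bug: SQLite uses || for string concatenation; + coerces text to numbers (yielding 0)

Fix: Replace + with || to concatenate text

Corrected query:
SELECT account || ': ' || kind AS label FROM transactions

Result:
label              
-------------------
ACC-102: transfer  
ACC-105: refund    
ACC-102: withdrawal
ACC-105: transfer  
ACC-102: transfer  
ACC-102: deposit   
ACC-105: deposit   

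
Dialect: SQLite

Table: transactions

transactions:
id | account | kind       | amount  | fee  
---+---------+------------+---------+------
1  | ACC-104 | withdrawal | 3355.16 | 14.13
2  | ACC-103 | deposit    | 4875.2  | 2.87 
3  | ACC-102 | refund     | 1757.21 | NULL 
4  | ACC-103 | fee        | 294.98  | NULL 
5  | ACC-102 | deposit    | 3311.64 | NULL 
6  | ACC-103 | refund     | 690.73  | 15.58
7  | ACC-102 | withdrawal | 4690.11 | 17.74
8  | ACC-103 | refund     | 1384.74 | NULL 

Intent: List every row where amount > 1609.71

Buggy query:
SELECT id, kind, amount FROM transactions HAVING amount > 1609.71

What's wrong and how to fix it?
Bug: HAVING filters the output of aggregation, but this query has no GROUP BY and no aggregate functions, so SQLite rejects it (HAVING clause on a non-aggregate query); the condition here is per row

Fix: Replace HAVING with WHERE since the condition applies to individual rows

Corrected query:
SELECT id, kind, amount FROM transactions WHERE amount > 1609.71

Result:
id | kind       | amount 
---+------------+--------
1  | withdrawal | 3355.16
2  | deposit    | 4875.2 
3  | refund     | 1757.21
5  | deposit    | 3311.64
7  | withdrawal | 4690.11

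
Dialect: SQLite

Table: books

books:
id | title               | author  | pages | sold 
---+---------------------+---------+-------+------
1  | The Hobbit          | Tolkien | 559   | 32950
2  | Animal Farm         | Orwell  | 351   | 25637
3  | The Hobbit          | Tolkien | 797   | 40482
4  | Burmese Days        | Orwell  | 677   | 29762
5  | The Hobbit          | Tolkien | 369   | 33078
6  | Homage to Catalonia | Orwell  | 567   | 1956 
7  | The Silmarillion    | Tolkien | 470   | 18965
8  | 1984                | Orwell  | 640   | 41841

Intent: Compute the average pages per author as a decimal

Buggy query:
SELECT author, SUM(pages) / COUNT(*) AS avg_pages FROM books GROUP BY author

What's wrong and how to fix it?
Bug: Both operands are integers, so '/' performs integer division and truncates

Fix: Cast one side to REAL so the division keeps the fractional part

Corrected query:
SELECT author, SUM(pages) * 1.0 / COUNT(*) AS avg_pages FROM books GROUP BY author

Result:
author  | avg_pages
--------+----------
Orwell  | 558.75   
Tolkien | 548.75   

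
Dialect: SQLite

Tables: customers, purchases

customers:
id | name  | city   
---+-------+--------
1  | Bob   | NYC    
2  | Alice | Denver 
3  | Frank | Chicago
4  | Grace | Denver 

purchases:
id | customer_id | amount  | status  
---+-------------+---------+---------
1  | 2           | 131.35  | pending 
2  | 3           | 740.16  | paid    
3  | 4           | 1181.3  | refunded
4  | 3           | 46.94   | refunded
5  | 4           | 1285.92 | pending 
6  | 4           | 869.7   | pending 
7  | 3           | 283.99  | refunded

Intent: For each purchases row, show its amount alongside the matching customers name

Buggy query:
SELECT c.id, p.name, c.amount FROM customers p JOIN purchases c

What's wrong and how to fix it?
Bug: Missing join condition: each purchases row is matched to all customers rows instead of just its own

Fix: Add ON c.customer_id = p.id to the JOIN

Corrected query:
SELECT c.id, p.name, c.amount FROM customers p JOIN purchases c ON c.customer_id = p.id

Result:
id | name  | amount 
---+-------+--------
1  | Alice | 131.35 
2  | Frank | 740.16 
3  | Grace | 1181.3 
4  | Frank | 46.94  
5  | Grace | 1285.92
6  | Grace | 869.7  
7  | Frank | 283.99 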